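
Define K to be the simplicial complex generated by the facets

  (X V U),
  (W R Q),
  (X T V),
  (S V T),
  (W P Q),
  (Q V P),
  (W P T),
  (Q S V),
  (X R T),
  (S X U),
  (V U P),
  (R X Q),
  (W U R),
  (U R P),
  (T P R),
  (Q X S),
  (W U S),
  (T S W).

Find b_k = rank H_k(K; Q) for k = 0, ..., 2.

K has 9 vertices, 27 edges, 18 triangles.
rank ∂_0 = 0, rank ∂_1 = 8 ⇒ b_0 = 9 − 0 − 8 = 1; all invariant factors of ∂_1 are 1 so no torsion. So H_0 = Z.
rank ∂_1 = 8, rank ∂_2 = 18 ⇒ b_1 = 27 − 8 − 18 = 1; ∂_2 has invariant factor(s) [2] giving torsion. So H_1 = Z ⊕ Z/2.
rank ∂_2 = 18, rank ∂_3 = 0 ⇒ b_2 = 18 − 18 − 0 = 0. So H_2 = 0.

b_0 = 1, b_1 = 1, b_2 = 0.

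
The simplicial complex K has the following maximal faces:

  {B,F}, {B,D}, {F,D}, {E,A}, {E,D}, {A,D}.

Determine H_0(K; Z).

H_0 ≅ Z.

Fix the vertex order A < B < D < E < F and write every simplex with vertices in increasing order. Then dim K = 1 and the simplices of K are:

  0-simplices (5): A, B, D, E, F
  1-simplices (6): AD, AE, BD, BF, DE, DF

so the chain groups are C_0 ≅ Z^5, C_1 ≅ Z^6.

The boundary map ∂_1: C_1 → C_0 is given by ∂[p,q] = [q] − [p]. For instance
  ∂BF = F − B.
This gives a 5×6 integer matrix of rank 4; reducing to Smith normal form yields diagonal entries (1,1,1,1).

Now H_k = ker ∂_k / im ∂_{k+1}, so:

  H_0: rank C_0 − rank ∂_1 = 5 − 4 = 1, and the invariant factors of ∂_1 are all 1, so H_0 ≅ Z.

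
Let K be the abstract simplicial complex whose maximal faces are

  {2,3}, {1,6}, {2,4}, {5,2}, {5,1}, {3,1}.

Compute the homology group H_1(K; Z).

We work with the vertex ordering 1 < 2 < 3 < 4 < 5 < 6. The simplices of K, each written with vertices in increasing order, are:

  0-simplices (6): [1], [2], [3], [4], [5], [6]
  1-simplices (6): [1,3], [1,5], [1,6], [2,3], [2,4], [2,5]

giving chain groups C_0 ≅ Z^6, C_1 ≅ Z^6.

∂_1: C_1 → C_0 maps an edge to its endpoints' difference, ∂[p,q] = q − p. For instance
  ∂[2,3] = [3] − [2].
The resulting 6×6 matrix has rank 5, and its Smith normal form has invariant factors (1,1,1,1,1).

Now H_k = ker ∂_k / im ∂_{k+1}, so:

  H_1: rank ker ∂_1 − rank ∂_2 = (6 − 5) − 0 = 1, and there is no ∂_2, so H_1 = Z.

H_1 ≅ Z.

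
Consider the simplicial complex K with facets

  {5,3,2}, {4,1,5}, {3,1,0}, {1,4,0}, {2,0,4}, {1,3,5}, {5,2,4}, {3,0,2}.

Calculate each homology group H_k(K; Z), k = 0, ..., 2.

H_0 = Z,  H_1 = 0,  H_2 = Z.

We work with the vertex ordering 0 < 1 < 2 < 3 < 4 < 5. The simplices of K, each written with vertices in increasing order, are:

  0-simplices (6): [0], [1], [2], [3], [4], [5]
  1-simplices (12): [0,1], [0,2], [0,3], [0,4], [1,3], [1,4], [1,5], [2,3], [2,4], [2,5], [3,5], [4,5]
  2-simplices (8): [0,1,3], [0,1,4], [0,2,3], [0,2,4], [1,3,5], [1,4,5], [2,3,5], [2,4,5]

Hence C_0 ≅ Z^6, C_1 ≅ Z^12, C_2 ≅ Z^8.

Boundary ∂_1: C_1 → C_0 is given by ∂[p,q] = [q] − [p]. For instance
  ∂[1,4] = [4] − [1].
This gives a 6×12 integer matrix of rank 5; reducing to Smith normal form yields diagonal entries (1,1,1,1,1).

Boundary ∂_2: C_2 → C_1 sends each 2-simplex [p,q,r] to [q,r] − [p,r] + [p,q]. For instance
  ∂[2,4,5] = [4,5] − [2,5] + [2,4],
  ∂[2,3,5] = [3,5] − [2,5] + [2,3].
As a 12×8 matrix over Z this has rank 7, with invariant factors (1,1,1,1,1,1,1).

Now H_k = ker ∂_k / im ∂_{k+1}, so:

  H_0: rank C_0 − rank ∂_1 = 6 − 5 = 1, and the invariant factors of ∂_1 are all 1, so H_0 = Z.
  H_1: rank ker ∂_1 − rank ∂_2 = (12 − 5) − 7 = 0, and the invariant factors of ∂_2 are all 1, so H_1 = 0.
  H_2: rank ker ∂_2 − rank ∂_3 = (8 − 7) − 0 = 1, and there is no ∂_3, so H_2 = Z.

(K is a triangulation of the 2-sphere S^2.)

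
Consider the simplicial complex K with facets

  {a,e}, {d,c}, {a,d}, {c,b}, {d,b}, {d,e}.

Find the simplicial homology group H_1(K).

K has 5 vertices, 6 edges.
rank ∂_1 = 4, rank ∂_2 = 0 ⇒ b_1 = 6 − 4 − 0 = 2. So H_1 = Z^2.

H_1 = Z^2.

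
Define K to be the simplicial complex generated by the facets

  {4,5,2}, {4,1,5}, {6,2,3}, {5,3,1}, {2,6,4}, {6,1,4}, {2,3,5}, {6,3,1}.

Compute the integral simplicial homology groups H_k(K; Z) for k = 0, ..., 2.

H_0 = Z,  H_1 = 0,  H_2 = Z.

We work with the vertex ordering 1 < 2 < 3 < 4 < 5 < 6. The simplices of K, each written with vertices in increasing order, are:

  0-simplices (6): [1], [2], [3], [4], [5], [6]
  1-simplices (12): [1,3], [1,4], [1,5], [1,6], [2,3], [2,4], [2,5], [2,6], [3,5], [3,6], [4,5], [4,6]
  2-simplices (8): [1,3,5], [1,3,6], [1,4,5], [1,4,6], [2,3,5], [2,3,6], [2,4,5], [2,4,6]

so the chain groups are C_0 ≅ Z^6, C_1 ≅ Z^12, C_2 ≅ Z^8.

∂_1: C_1 → C_0 maps an edge to its endpoints' difference, ∂[p,q] = q − p. For instance
  ∂[1,3] = [3] − [1].
As a 6×12 matrix over Z this has rank 5, with invariant factors (1,1,1,1,1).

∂_2: C_2 → C_1 acts by ∂[p,q,r] = [q,r] − [p,r] + [p,q]. For instance
  ∂[2,3,5] = [3,5] − [2,5] + [2,3],
  ∂[1,3,6] = [3,6] − [1,6] + [1,3].
The 12×8 boundary matrix has rank 7 and Smith normal form diag(1,1,1,1,1,1,1).

Now H_k = ker ∂_k / im ∂_{k+1}, so:

  H_0: rank C_0 − rank ∂_1 = 6 − 5 = 1, and the invariant factors of ∂_1 are all 1, so H_0 = Z.
  H_1: rank ker ∂_1 − rank ∂_2 = (12 − 5) − 7 = 0, and the invariant factors of ∂_2 are all 1, so H_1 = 0.
  H_2: rank ker ∂_2 − rank ∂_3 = (8 − 7) − 0 = 1, and there is no ∂_3, so H_2 = Z.

As a check, the Euler characteristic is 6 − 12 + 8 = 2, which agrees with 1 − 0 + 1 = 2.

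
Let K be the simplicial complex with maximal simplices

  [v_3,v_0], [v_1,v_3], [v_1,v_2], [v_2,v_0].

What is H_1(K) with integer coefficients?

H_1 ≅ Z.

Order the vertices as v_0 < v_1 < v_2 < v_3. Listing each simplex with vertices in this order, K has dimension 1 with simplices:

  0-simplices (4): [v_0], [v_1], [v_2], [v_3]
  1-simplices (4): [v_0,v_2], [v_0,v_3], [v_1,v_2], [v_1,v_3]

giving chain groups C_0 ≅ Z^4, C_1 ≅ Z^4.

The boundary map ∂_1: C_1 → C_0 maps an edge to its endpoints' difference, ∂[p,q] = q − p. For instance
  ∂[v_0,v_3] = [v_3] − [v_0].
The 4×4 boundary matrix has rank 3 and Smith normal form diag(1,1,1).

From H_k ≅ ker(∂_k) / im(∂_{k+1}) we obtain:

  H_1: rank ker ∂_1 − rank ∂_2 = (4 − 3) − 0 = 1, and there is no ∂_2, so H_1 = Z.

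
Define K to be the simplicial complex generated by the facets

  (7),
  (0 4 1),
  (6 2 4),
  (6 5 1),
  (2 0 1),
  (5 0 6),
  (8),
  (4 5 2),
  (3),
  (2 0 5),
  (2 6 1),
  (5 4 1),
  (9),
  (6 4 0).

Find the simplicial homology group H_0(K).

We work with the vertex ordering 0 < 1 < 2 < 3 < 4 < 5 < 6 < 7 < 8 < 9. The simplices of K, each written with vertices in increasing order, are:

  0-simplices (10): [0], [1], [2], [3], [4], [5], [6], [7], [8], [9]
  1-simplices (15): [0,1], [0,2], [0,4], [0,5], [0,6], [1,2], [1,4], [1,5], [1,6], [2,4], [2,5], [2,6], [4,5], [4,6], [5,6]
  2-simplices (10): [0,1,2], [0,1,4], [0,2,5], [0,4,6], [0,5,6], [1,2,6], [1,4,5], [1,5,6], [2,4,5], [2,4,6]

so the chain groups are C_0 ≅ Z^10, C_1 ≅ Z^15, C_2 ≅ Z^10.

The boundary map ∂_1: C_1 → C_0 is given by ∂[p,q] = [q] − [p]. For instance
  ∂[5,6] = [6] − [5].
This gives a 10×15 integer matrix of rank 5; reducing to Smith normal form yields diagonal entries (1,1,1,1,1).

Boundary ∂_2: C_2 → C_1 acts by ∂[p,q,r] = [q,r] − [p,r] + [p,q]. For instance
  ∂[0,4,6] = [4,6] − [0,6] + [0,4],
  ∂[1,2,6] = [2,6] − [1,6] + [1,2].
The resulting 15×10 matrix has rank 10, and its Smith normal form has invariant factors (1,1,1,1,1,1,1,1,1,2).

Computing H_k = (kernel of ∂_k) / (image of ∂_{k+1}):

  H_0: rank C_0 − rank ∂_1 = 10 − 5 = 5, and the invariant factors of ∂_1 are all 1, so H_0 = Z^5.

H_0 = Z^5.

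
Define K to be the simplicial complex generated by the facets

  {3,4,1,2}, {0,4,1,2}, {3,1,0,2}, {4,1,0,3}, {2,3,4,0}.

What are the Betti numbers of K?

Order the vertices as 0 < 1 < 2 < 3 < 4. Listing each simplex with vertices in this order, K has dimension 3 with simplices:

  0-simplices (5): [0], [1], [2], [3], [4]
  1-simplices (10): [0,1], [0,2], [0,3], [0,4], [1,2], [1,3], [1,4], [2,3], [2,4], [3,4]
  2-simplices (10): [0,1,2], [0,1,3], [0,1,4], [0,2,3], [0,2,4], [0,3,4], [1,2,3], [1,2,4], [1,3,4], [2,3,4]
  3-simplices (5): [0,1,2,3], [0,1,2,4], [0,1,3,4], [0,2,3,4], [1,2,3,4]

so the chain groups are C_0 ≅ Z^5, C_1 ≅ Z^10, C_2 ≅ Z^10, C_3 ≅ Z^5.

Boundary ∂_1: C_1 → C_0 is given by ∂[p,q] = [q] − [p]. For instance
  ∂[1,2] = [2] − [1].
The 5×10 boundary matrix has rank 4 and Smith normal form diag(1,1,1,1).

The boundary map ∂_2: C_2 → C_1 sends each 2-simplex [p,q,r] to [q,r] − [p,r] + [p,q]. For instance
  ∂[0,2,4] = [2,4] − [0,4] + [0,2],
  ∂[0,3,4] = [3,4] − [0,4] + [0,3].
This gives a 10×10 integer matrix of rank 6; reducing to Smith normal form yields diagonal entries (1,1,1,1,1,1).

Boundary ∂_3: C_3 → C_2 sends each 3-simplex σ to the alternating sum Σ_i (−1)^i (σ with its i-th vertex removed). For instance
  ∂[0,1,2,3] = [1,2,3] − [0,2,3] + [0,1,3] − [0,1,2],
  ∂[0,1,2,4] = [1,2,4] − [0,2,4] + [0,1,4] − [0,1,2].
This gives a 10×5 integer matrix of rank 4; reducing to Smith normal form yields diagonal entries (1,1,1,1).

From H_k ≅ ker(∂_k) / im(∂_{k+1}) we obtain:

  H_0: rank C_0 − rank ∂_1 = 5 − 4 = 1, and the invariant factors of ∂_1 are all 1, so H_0 = Z.
  H_1: rank ker ∂_1 − rank ∂_2 = (10 − 4) − 6 = 0, and the invariant factors of ∂_2 are all 1, so H_1 = 0.
  H_2: rank ker ∂_2 − rank ∂_3 = (10 − 6) − 4 = 0, and the invariant factors of ∂_3 are all 1, so H_2 = 0.
  H_3: rank ker ∂_3 − rank ∂_4 = (5 − 4) − 0 = 1, and there is no ∂_4, so H_3 = Z.

Hence the Betti numbers are b_0 = 1, b_1 = 0, b_2 = 0, b_3 = 1.

b_0 = 1, b_1 = 0, b_2 = 0, b_3 = 1.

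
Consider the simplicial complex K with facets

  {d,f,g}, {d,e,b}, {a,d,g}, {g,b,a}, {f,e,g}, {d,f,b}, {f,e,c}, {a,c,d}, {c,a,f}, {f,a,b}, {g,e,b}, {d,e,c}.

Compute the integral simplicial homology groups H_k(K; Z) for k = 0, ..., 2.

H_0 ≅ Z,  H_1 ≅ Z/2,  H_2 = 0.

Order the vertices as a < b < c < d < e < f < g. Listing each simplex with vertices in this order, K has dimension 2 with simplices:

  0-simplices (7): a, b, c, d, e, f, g
  1-simplices (18): ab, ac, ad, af, ag, bd, be, bf, bg, cd, ce, cf, de, df, dg, ef, eg, fg
  2-simplices (12): abf, abg, acd, acf, adg, bde, bdf, beg, cde, cef, dfg, efg

so the chain groups are C_0 ≅ Z^7, C_1 ≅ Z^18, C_2 ≅ Z^12.

Boundary ∂_1: C_1 → C_0 is given by ∂[p,q] = [q] − [p]. For instance
  ∂eg = g − e.
The resulting 7×18 matrix has rank 6, and its Smith normal form has invariant factors (1,1,1,1,1,1).

Boundary ∂_2: C_2 → C_1 sends each 2-simplex [p,q,r] to [q,r] − [p,r] + [p,q]. For instance
  ∂abf = bf − af + ab,
  ∂cde = de − ce + cd.
The 18×12 boundary matrix has rank 12 and Smith normal form diag(1,1,1,1,1,1,1,1,1,1,1,2).

Now H_k = ker ∂_k / im ∂_{k+1}, so:

  H_0: rank C_0 − rank ∂_1 = 7 − 6 = 1, and the invariant factors of ∂_1 are all 1, so H_0 = Z.
  H_1: rank ker ∂_1 − rank ∂_2 = (18 − 6) − 12 = 0, and ∂_2 has invariant factor 2 > 1, so H_1 = Z/2.
  H_2: rank ker ∂_2 − rank ∂_3 = (12 − 12) − 0 = 0, and there is no ∂_3, so H_2 = 0.

(K is a triangulation of the real projective plane RP^2.)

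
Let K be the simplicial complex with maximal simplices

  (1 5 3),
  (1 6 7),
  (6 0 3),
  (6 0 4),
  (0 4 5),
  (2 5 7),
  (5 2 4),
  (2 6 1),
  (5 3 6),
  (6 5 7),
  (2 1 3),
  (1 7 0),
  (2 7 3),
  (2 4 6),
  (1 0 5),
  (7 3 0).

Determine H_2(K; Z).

Take the total order 0 < 1 < 2 < 3 < 4 < 5 < 6 < 7 on the vertex set. Then K (dimension 2) consists of the simplices:

  0-simplices (8): [0], [1], [2], [3], [4], [5], [6], [7]
  1-simplices (24): (24 of them)
  2-simplices (16): [0,1,5], [0,1,7], [0,3,6], [0,3,7], [0,4,5], [0,4,6], [1,2,3], [1,2,6], [1,3,5], [1,6,7], [2,3,7], [2,4,5], [2,4,6], [2,5,7], [3,5,6], [5,6,7]

so the chain groups are C_0 ≅ Z^8, C_1 ≅ Z^24, C_2 ≅ Z^16.

The boundary map ∂_1: C_1 → C_0 sends each edge [p,q] (with p < q) to q − p. For instance
  ∂[1,5] = [5] − [1].
The 8×24 boundary matrix has rank 7 and Smith normal form diag(1,1,1,1,1,1,1).

Boundary ∂_2: C_2 → C_1 acts by ∂[p,q,r] = [q,r] − [p,r] + [p,q]. For instance
  ∂[0,4,5] = [4,5] − [0,5] + [0,4],
  ∂[1,2,3] = [2,3] − [1,3] + [1,2].
The 24×16 boundary matrix has rank 15 and Smith normal form diag(1,1,1,1,1,1,1,1,1,1,1,1,1,1,1).

Now H_k = ker ∂_k / im ∂_{k+1}, so:

  H_2: rank ker ∂_2 − rank ∂_3 = (16 − 15) − 0 = 1, and there is no ∂_3, so H_2 = Z.

H_2 ≅ Z.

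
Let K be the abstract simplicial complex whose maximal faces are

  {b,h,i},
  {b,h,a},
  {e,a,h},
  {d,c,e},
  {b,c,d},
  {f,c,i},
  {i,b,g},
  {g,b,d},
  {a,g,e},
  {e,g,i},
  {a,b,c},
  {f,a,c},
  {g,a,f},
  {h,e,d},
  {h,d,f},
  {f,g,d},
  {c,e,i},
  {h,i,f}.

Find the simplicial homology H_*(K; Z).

H_0 ≅ Z,  H_1 ≅ Z^2,  H_2 ≅ Z.

K has 9 vertices, 27 edges, 18 triangles.
rank ∂_0 = 0, rank ∂_1 = 8 ⇒ b_0 = 9 − 0 − 8 = 1; all invariant factors of ∂_1 are 1 so no torsion. So H_0 ≅ Z.
rank ∂_1 = 8, rank ∂_2 = 17 ⇒ b_1 = 27 − 8 − 17 = 2; all invariant factors of ∂_2 are 1 so no torsion. So H_1 ≅ Z^2.
rank ∂_2 = 17, rank ∂_3 = 0 ⇒ b_2 = 18 − 17 − 0 = 1. So H_2 ≅ Z.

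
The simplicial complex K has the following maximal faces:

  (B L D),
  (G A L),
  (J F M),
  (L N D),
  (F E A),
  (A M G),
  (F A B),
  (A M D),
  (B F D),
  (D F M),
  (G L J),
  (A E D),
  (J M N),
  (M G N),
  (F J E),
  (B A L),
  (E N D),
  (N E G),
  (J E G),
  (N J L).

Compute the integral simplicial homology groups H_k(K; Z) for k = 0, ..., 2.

Order the vertices as A < B < D < E < F < G < J < L < M < N. Listing each simplex with vertices in this order, K has dimension 2 with simplices:

  0-simplices (10): A, B, D, E, F, G, J, L, M, N
  1-simplices (30): AB, AD, AE, AF, AG, AL, AM, BD, BF, BL, DE, DF, DL, DM, DN, EF, EG, EJ, EN, FJ, FM, GJ, GL, GM, GN, JL, JM, JN, LN, MN
  2-simplices (20): ABF, ABL, ADE, ADM, AEF, AGL, AGM, BDF, BDL, DEN, DFM, DLN, EFJ, EGJ, EGN, FJM, GJL, GMN, JLN, JMN

giving chain groups C_0 ≅ Z^10, C_1 ≅ Z^30, C_2 ≅ Z^20.

∂_1: C_1 → C_0 sends each edge [p,q] (with p < q) to q − p. For instance
  ∂DE = E − D.
The resulting 10×30 matrix has rank 9, and its Smith normal form has invariant factors (1,1,1,1,1,1,1,1,1).

The boundary map ∂_2: C_2 → C_1 maps a triangle to the signed sum of its edges. For instance
  ∂GJL = JL − GL + GJ,
  ∂ABL = BL − AL + AB.
The resulting 30×20 matrix has rank 20, and its Smith normal form has invariant factors (1,1,1,1,1,1,1,1,1,1,1,1,1,1,1,1,1,1,1,2).

From H_k ≅ ker(∂_k) / im(∂_{k+1}) we obtain:

  H_0: rank C_0 − rank ∂_1 = 10 − 9 = 1, and the invariant factors of ∂_1 are all 1, so H_0 = Z.
  H_1: rank ker ∂_1 − rank ∂_2 = (30 − 9) − 20 = 1, and ∂_2 has invariant factor 2 > 1, so H_1 = Z ⊕ Z/2Z.
  H_2: rank ker ∂_2 − rank ∂_3 = (20 − 20) − 0 = 0, and there is no ∂_3, so H_2 = 0.

(K is a triangulation of the Klein bottle.)

H_0 = Z,  H_1 = Z ⊕ Z/2Z,  H_2 = 0.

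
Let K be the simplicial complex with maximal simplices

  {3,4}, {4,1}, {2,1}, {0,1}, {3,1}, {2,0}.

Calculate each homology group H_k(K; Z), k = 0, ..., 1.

Order the vertices as 0 < 1 < 2 < 3 < 4. Listing each simplex with vertices in this order, K has dimension 1 with simplices:

  0-simplices (5): [0], [1], [2], [3], [4]
  1-simplices (6): [0,1], [0,2], [1,2], [1,3], [1,4], [3,4]

Hence C_0 ≅ Z^5, C_1 ≅ Z^6.

Boundary ∂_1: C_1 → C_0 sends each edge [p,q] (with p < q) to q − p. For instance
  ∂[0,1] = [1] − [0].
As a 5×6 matrix over Z this has rank 4, with invariant factors (1,1,1,1).

Now H_k = ker ∂_k / im ∂_{k+1}, so:

  H_0: rank C_0 − rank ∂_1 = 5 − 4 = 1, and the invariant factors of ∂_1 are all 1, so H_0 = Z.
  H_1: rank ker ∂_1 − rank ∂_2 = (6 − 4) − 0 = 2, and there is no ∂_2, so H_1 = Z^2.

H_0 = Z,  H_1 = Z^2.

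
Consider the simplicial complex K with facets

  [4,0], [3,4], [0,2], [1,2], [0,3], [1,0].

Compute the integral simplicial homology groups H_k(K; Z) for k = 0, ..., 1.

Fix the vertex order 0 < 1 < 2 < 3 < 4 and write every simplex with vertices in increasing order. Then dim K = 1 and the simplices of K are:

  0-simplices (5): [0], [1], [2], [3], [4]
  1-simplices (6): [0,1], [0,2], [0,3], [0,4], [1,2], [3,4]

so the chain groups are C_0 ≅ Z^5, C_1 ≅ Z^6.

The boundary map ∂_1: C_1 → C_0 is given by ∂[p,q] = [q] − [p]. For instance
  ∂[0,3] = [3] − [0].
As a 5×6 matrix over Z this has rank 4, with invariant factors (1,1,1,1).

From H_k ≅ ker(∂_k) / im(∂_{k+1}) we obtain:

  H_0: rank C_0 − rank ∂_1 = 5 − 4 = 1, and the invariant factors of ∂_1 are all 1, so H_0 ≅ Z.
  H_1: rank ker ∂_1 − rank ∂_2 = (6 − 4) − 0 = 2, and there is no ∂_2, so H_1 ≅ Z^2.

As a check, the Euler characteristic is 5 − 6 = -1, which agrees with 1 − 2 = -1.

H_0 ≅ Z,  H_1 ≅ Z^2.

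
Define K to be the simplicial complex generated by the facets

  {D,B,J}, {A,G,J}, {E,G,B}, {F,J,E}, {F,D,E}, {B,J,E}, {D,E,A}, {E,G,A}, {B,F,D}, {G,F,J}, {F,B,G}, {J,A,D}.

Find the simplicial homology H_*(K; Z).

H_0 ≅ Z,  H_1 ≅ Z/2,  H_2 = 0.

Order the vertices as A < B < D < E < F < G < J. Listing each simplex with vertices in this order, K has dimension 2 with simplices:

  0-simplices (7): A, B, D, E, F, G, J
  1-simplices (18): AD, AE, AG, AJ, BD, BE, BF, BG, BJ, DE, DF, DJ, EF, EG, EJ, FG, FJ, GJ
  2-simplices (12): ADE, ADJ, AEG, AGJ, BDF, BDJ, BEG, BEJ, BFG, DEF, EFJ, FGJ

so the chain groups are C_0 ≅ Z^7, C_1 ≅ Z^18, C_2 ≅ Z^12.

Boundary ∂_1: C_1 → C_0 is given by ∂[p,q] = [q] − [p]. For instance
  ∂EF = F − E.
As a 7×18 matrix over Z this has rank 6, with invariant factors (1,1,1,1,1,1).

∂_2: C_2 → C_1 maps a triangle to the signed sum of its edges. For instance
  ∂AEG = EG − AG + AE,
  ∂BDJ = DJ − BJ + BD.
As a 18×12 matrix over Z this has rank 12, with invariant factors (1,1,1,1,1,1,1,1,1,1,1,2).

Reading off H_k = ker ∂_k / im ∂_{k+1}:

  H_0: rank C_0 − rank ∂_1 = 7 − 6 = 1, and the invariant factors of ∂_1 are all 1, so H_0 ≅ Z.
  H_1: rank ker ∂_1 − rank ∂_2 = (18 − 6) − 12 = 0, and ∂_2 has invariant factor 2 > 1, so H_1 ≅ Z/2.
  H_2: rank ker ∂_2 − rank ∂_3 = (12 − 12) − 0 = 0, and there is no ∂_3, so H_2 ≅ 0.

(K is a triangulation of the real projective plane RP^2.)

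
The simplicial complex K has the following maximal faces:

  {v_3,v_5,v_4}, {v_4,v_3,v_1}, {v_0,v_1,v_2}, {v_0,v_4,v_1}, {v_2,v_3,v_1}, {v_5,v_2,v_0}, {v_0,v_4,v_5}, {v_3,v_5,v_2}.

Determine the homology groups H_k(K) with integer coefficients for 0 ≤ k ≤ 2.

H_0 = Z,  H_1 = 0,  H_2 = Z.

Order the vertices as v_0 < v_1 < v_2 < v_3 < v_4 < v_5. Listing each simplex with vertices in this order, K has dimension 2 with simplices:

  0-simplices (6): [v_0], [v_1], [v_2], [v_3], [v_4], [v_5]
  1-simplices (12): [v_0,v_1], [v_0,v_2], [v_0,v_4], [v_0,v_5], [v_1,v_2], [v_1,v_3], [v_1,v_4], [v_2,v_3], [v_2,v_5], [v_3,v_4], [v_3,v_5], [v_4,v_5]
  2-simplices (8): [v_0,v_1,v_2], [v_0,v_1,v_4], [v_0,v_2,v_5], [v_0,v_4,v_5], [v_1,v_2,v_3], [v_1,v_3,v_4], [v_2,v_3,v_5], [v_3,v_4,v_5]

Hence C_0 ≅ Z^6, C_1 ≅ Z^12, C_2 ≅ Z^8.

∂_1: C_1 → C_0 is given by ∂[p,q] = [q] − [p]. For instance
  ∂[v_1,v_4] = [v_4] − [v_1].
As a 6×12 matrix over Z this has rank 5, with invariant factors (1,1,1,1,1).

The boundary map ∂_2: C_2 → C_1 sends each 2-simplex [p,q,r] to [q,r] − [p,r] + [p,q]. For instance
  ∂[v_0,v_1,v_2] = [v_1,v_2] − [v_0,v_2] + [v_0,v_1],
  ∂[v_0,v_4,v_5] = [v_4,v_5] − [v_0,v_5] + [v_0,v_4].
The resulting 12×8 matrix has rank 7, and its Smith normal form has invariant factors (1,1,1,1,1,1,1).

From H_k ≅ ker(∂_k) / im(∂_{k+1}) we obtain:

  H_0: rank C_0 − rank ∂_1 = 6 − 5 = 1, and the invariant factors of ∂_1 are all 1, so H_0 ≅ Z.
  H_1: rank ker ∂_1 − rank ∂_2 = (12 − 5) − 7 = 0, and the invariant factors of ∂_2 are all 1, so H_1 ≅ 0.
  H_2: rank ker ∂_2 − rank ∂_3 = (8 − 7) − 0 = 1, and there is no ∂_3, so H_2 ≅ Z.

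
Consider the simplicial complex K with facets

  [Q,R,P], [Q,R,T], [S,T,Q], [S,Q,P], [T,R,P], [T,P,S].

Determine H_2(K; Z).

K has 5 vertices, 9 edges, 6 triangles.
rank ∂_2 = 5, rank ∂_3 = 0 ⇒ b_2 = 6 − 5 − 0 = 1. So H_2 = Z.

H_2 = Z.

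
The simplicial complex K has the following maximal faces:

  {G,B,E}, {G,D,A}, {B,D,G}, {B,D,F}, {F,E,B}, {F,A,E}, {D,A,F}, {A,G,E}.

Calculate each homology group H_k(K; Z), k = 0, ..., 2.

H_0 ≅ Z,  H_1 = 0,  H_2 ≅ Z.

Order the vertices as A < B < D < E < F < G. Listing each simplex with vertices in this order, K has dimension 2 with simplices:

  0-simplices (6): A, B, D, E, F, G
  1-simplices (12): AD, AE, AF, AG, BD, BE, BF, BG, DF, DG, EF, EG
  2-simplices (8): ADF, ADG, AEF, AEG, BDF, BDG, BEF, BEG

giving chain groups C_0 ≅ Z^6, C_1 ≅ Z^12, C_2 ≅ Z^8.

∂_1: C_1 → C_0 is given by ∂[p,q] = [q] − [p]. For instance
  ∂DF = F − D.
The 6×12 boundary matrix has rank 5 and Smith normal form diag(1,1,1,1,1).

∂_2: C_2 → C_1 acts by ∂[p,q,r] = [q,r] − [p,r] + [p,q]. For instance
  ∂ADG = DG − AG + AD,
  ∂BDG = DG − BG + BD.
This gives a 12×8 integer matrix of rank 7; reducing to Smith normal form yields diagonal entries (1,1,1,1,1,1,1).

Reading off H_k = ker ∂_k / im ∂_{k+1}:

  H_0: rank C_0 − rank ∂_1 = 6 − 5 = 1, and the invariant factors of ∂_1 are all 1, so H_0 = Z.
  H_1: rank ker ∂_1 − rank ∂_2 = (12 − 5) − 7 = 0, and the invariant factors of ∂_2 are all 1, so H_1 = 0.
  H_2: rank ker ∂_2 − rank ∂_3 = (8 − 7) − 0 = 1, and there is no ∂_3, so H_2 = Z.

(K is a triangulation of the 2-sphere S^2.)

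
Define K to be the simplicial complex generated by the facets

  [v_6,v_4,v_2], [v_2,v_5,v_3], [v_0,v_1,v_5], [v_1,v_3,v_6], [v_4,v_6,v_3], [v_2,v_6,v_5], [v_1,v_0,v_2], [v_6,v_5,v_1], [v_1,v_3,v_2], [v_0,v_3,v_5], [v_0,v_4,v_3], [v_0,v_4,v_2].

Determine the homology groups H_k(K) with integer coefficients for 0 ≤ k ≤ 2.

H_0 = Z,  H_1 = Z/2,  H_2 = 0.

Order the vertices as v_0 < v_1 < v_2 < v_3 < v_4 < v_5 < v_6. Listing each simplex with vertices in this order, K has dimension 2 with simplices:

  0-simplices (7): [v_0], [v_1], [v_2], [v_3], [v_4], [v_5], [v_6]
  1-simplices (18): (18 of them)
  2-simplices (12): (12 of them)

so the chain groups are C_0 ≅ Z^7, C_1 ≅ Z^18, C_2 ≅ Z^12.

The boundary map ∂_1: C_1 → C_0 is given by ∂[p,q] = [q] − [p]. For instance
  ∂[v_3,v_6] = [v_6] − [v_3].
As a 7×18 matrix over Z this has rank 6, with invariant factors (1,1,1,1,1,1).

The boundary map ∂_2: C_2 → C_1 maps a triangle to the signed sum of its edges. For instance
  ∂[v_0,v_3,v_5] = [v_3,v_5] − [v_0,v_5] + [v_0,v_3],
  ∂[v_2,v_4,v_6] = [v_4,v_6] − [v_2,v_6] + [v_2,v_4].
The 18×12 boundary matrix has rank 12 and Smith normal form diag(1,1,1,1,1,1,1,1,1,1,1,2).

Reading off H_k = ker ∂_k / im ∂_{k+1}:

  H_0: rank C_0 − rank ∂_1 = 7 − 6 = 1, and the invariant factors of ∂_1 are all 1, so H_0 = Z.
  H_1: rank ker ∂_1 − rank ∂_2 = (18 − 6) − 12 = 0, and ∂_2 has invariant factor 2 > 1, so H_1 = Z/2.
  H_2: rank ker ∂_2 − rank ∂_3 = (12 − 12) − 0 = 0, and there is no ∂_3, so H_2 = 0.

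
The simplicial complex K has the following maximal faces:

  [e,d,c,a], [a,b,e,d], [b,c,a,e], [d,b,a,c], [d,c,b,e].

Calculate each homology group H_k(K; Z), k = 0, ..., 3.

H_0 ≅ Z,  H_1 = 0,  H_2 = 0,  H_3 ≅ Z.

Take the total order a < b < c < d < e on the vertex set. Then K (dimension 3) consists of the simplices:

  0-simplices (5): a, b, c, d, e
  1-simplices (10): ab, ac, ad, ae, bc, bd, be, cd, ce, de
  2-simplices (10): abc, abd, abe, acd, ace, ade, bcd, bce, bde, cde
  3-simplices (5): abcd, abce, abde, acde, bcde

so the chain groups are C_0 ≅ Z^5, C_1 ≅ Z^10, C_2 ≅ Z^10, C_3 ≅ Z^5.

The boundary map ∂_1: C_1 → C_0 is given by ∂[p,q] = [q] − [p]. For instance
  ∂ac = c − a.
This gives a 5×10 integer matrix of rank 4; reducing to Smith normal form yields diagonal entries (1,1,1,1).

The boundary map ∂_2: C_2 → C_1 maps a triangle to the signed sum of its edges. For instance
  ∂cde = de − ce + cd,
  ∂abd = bd − ad + ab.
The resulting 10×10 matrix has rank 6, and its Smith normal form has invariant factors (1,1,1,1,1,1).

Boundary ∂_3: C_3 → C_2 sends each 3-simplex σ to the alternating sum Σ_i (−1)^i (σ with its i-th vertex removed). For instance
  ∂acde = cde − ade + ace − acd,
  ∂abcd = bcd − acd + abd − abc.
As a 10×5 matrix over Z this has rank 4, with invariant factors (1,1,1,1).

Now H_k = ker ∂_k / im ∂_{k+1}, so:

  H_0: rank C_0 − rank ∂_1 = 5 − 4 = 1, and the invariant factors of ∂_1 are all 1, so H_0 = Z.
  H_1: rank ker ∂_1 − rank ∂_2 = (10 − 4) − 6 = 0, and the invariant factors of ∂_2 are all 1, so H_1 = 0.
  H_2: rank ker ∂_2 − rank ∂_3 = (10 − 6) − 4 = 0, and the invariant factors of ∂_3 are all 1, so H_2 = 0.
  H_3: rank ker ∂_3 − rank ∂_4 = (5 − 4) − 0 = 1, and there is no ∂_4, so H_3 = Z.

As a check, the Euler characteristic is 5 − 10 + 10 − 5 = 0, which agrees with 1 − 0 + 0 − 1 = 0.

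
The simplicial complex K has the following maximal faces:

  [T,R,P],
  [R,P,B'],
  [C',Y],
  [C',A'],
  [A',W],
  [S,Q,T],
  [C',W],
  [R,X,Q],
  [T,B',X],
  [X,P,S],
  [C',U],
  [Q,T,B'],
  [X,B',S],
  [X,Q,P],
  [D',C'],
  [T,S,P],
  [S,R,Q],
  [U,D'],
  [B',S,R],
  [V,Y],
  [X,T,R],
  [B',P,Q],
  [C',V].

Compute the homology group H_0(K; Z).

Fix the vertex order P < Q < R < S < T < U < V < W < X < Y < A' < B' < C' < D' and write every simplex with vertices in increasing order. Then dim K = 2 and the simplices of K are:

  0-simplices (14): [P], [Q], [R], [S], [T], [U], [V], [W], [X], [Y], [A'], [B'], [C'], [D']
  1-simplices (30): (30 of them)
  2-simplices (14): [P,Q,X], [P,Q,B'], [P,R,T], [P,R,B'], [P,S,T], [P,S,X], [Q,R,S], [Q,R,X], [Q,S,T], [Q,T,B'], [R,S,B'], [R,T,X], [S,X,B'], [T,X,B']

so the chain groups are C_0 ≅ Z^14, C_1 ≅ Z^30, C_2 ≅ Z^14.

∂_1: C_1 → C_0 sends each edge [p,q] (with p < q) to q − p. For instance
  ∂[T,X] = [X] − [T].
As a 14×30 matrix over Z this has rank 12, with invariant factors (1,1,1,1,1,1,1,1,1,1,1,1).

The boundary map ∂_2: C_2 → C_1 maps a triangle to the signed sum of its edges. For instance
  ∂[Q,T,B'] = [T,B'] − [Q,B'] + [Q,T],
  ∂[P,S,X] = [S,X] − [P,X] + [P,S].
The 30×14 boundary matrix has rank 13 and Smith normal form diag(1,1,1,1,1,1,1,1,1,1,1,1,1).

From H_k ≅ ker(∂_k) / im(∂_{k+1}) we obtain:

  H_0: rank C_0 − rank ∂_1 = 14 − 12 = 2, and the invariant factors of ∂_1 are all 1, so H_0 ≅ Z^2.

(K is a triangulation of the disjoint union of the torus T^2 and a wedge of 3 circles.)

H_0 = Z^2.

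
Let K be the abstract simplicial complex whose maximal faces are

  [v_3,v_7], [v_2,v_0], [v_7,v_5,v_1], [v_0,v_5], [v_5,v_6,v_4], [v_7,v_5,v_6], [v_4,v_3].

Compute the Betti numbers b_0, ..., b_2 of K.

Order the vertices as v_0 < v_1 < v_2 < v_3 < v_4 < v_5 < v_6 < v_7. Listing each simplex with vertices in this order, K has dimension 2 with simplices:

  0-simplices (8): [v_0], [v_1], [v_2], [v_3], [v_4], [v_5], [v_6], [v_7]
  1-simplices (11): [v_0,v_2], [v_0,v_5], [v_1,v_5], [v_1,v_7], [v_3,v_4], [v_3,v_7], [v_4,v_5], [v_4,v_6], [v_5,v_6], [v_5,v_7], [v_6,v_7]
  2-simplices (3): [v_1,v_5,v_7], [v_4,v_5,v_6], [v_5,v_6,v_7]

giving chain groups C_0 ≅ Z^8, C_1 ≅ Z^11, C_2 ≅ Z^3.

The boundary map ∂_1: C_1 → C_0 sends each edge [p,q] (with p < q) to q − p.
As a 8×11 matrix over Z this has rank 7, with invariant factors (1,1,1,1,1,1,1).

∂_2: C_2 → C_1 sends each 2-simplex [p,q,r] to [q,r] − [p,r] + [p,q]. For instance
  ∂[v_1,v_5,v_7] = [v_5,v_7] − [v_1,v_7] + [v_1,v_5],
  ∂[v_5,v_6,v_7] = [v_6,v_7] − [v_5,v_7] + [v_5,v_6].
The 11×3 boundary matrix has rank 3 and Smith normal form diag(1,1,1).

Reading off H_k = ker ∂_k / im ∂_{k+1}:

  H_0: rank C_0 − rank ∂_1 = 8 − 7 = 1, and the invariant factors of ∂_1 are all 1, so H_0 = Z.
  H_1: rank ker ∂_1 − rank ∂_2 = (11 − 7) − 3 = 1, and the invariant factors of ∂_2 are all 1, so H_1 = Z.
  H_2: rank ker ∂_2 − rank ∂_3 = (3 − 3) − 0 = 0, and there is no ∂_3, so H_2 = 0.

Hence the Betti numbers are b_0 = 1, b_1 = 1, b_2 = 0.

b_0 = 1, b_1 = 1, b_2 = 0.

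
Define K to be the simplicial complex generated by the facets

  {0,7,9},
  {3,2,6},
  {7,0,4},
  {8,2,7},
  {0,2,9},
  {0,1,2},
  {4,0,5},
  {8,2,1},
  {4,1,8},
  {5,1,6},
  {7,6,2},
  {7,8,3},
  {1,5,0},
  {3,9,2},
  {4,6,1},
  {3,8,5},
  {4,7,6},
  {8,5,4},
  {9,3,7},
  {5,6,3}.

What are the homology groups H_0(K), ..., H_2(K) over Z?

Order the vertices as 0 < 1 < 2 < 3 < 4 < 5 < 6 < 7 < 8 < 9. Listing each simplex with vertices in this order, K has dimension 2 with simplices:

  0-simplices (10): [0], [1], [2], [3], [4], [5], [6], [7], [8], [9]
  1-simplices (30): (30 of them)
  2-simplices (20): (20 of them)

so the chain groups are C_0 ≅ Z^10, C_1 ≅ Z^30, C_2 ≅ Z^20.

The boundary map ∂_1: C_1 → C_0 is given by ∂[p,q] = [q] − [p]. For instance
  ∂[1,2] = [2] − [1].
The 10×30 boundary matrix has rank 9 and Smith normal form diag(1,1,1,1,1,1,1,1,1).

The boundary map ∂_2: C_2 → C_1 maps a triangle to the signed sum of its edges. For instance
  ∂[3,5,8] = [5,8] − [3,8] + [3,5],
  ∂[0,4,5] = [4,5] − [0,5] + [0,4].
The 30×20 boundary matrix has rank 20 and Smith normal form diag(1,1,1,1,1,1,1,1,1,1,1,1,1,1,1,1,1,1,1,2).

Now H_k = ker ∂_k / im ∂_{k+1}, so:

  H_0: rank C_0 − rank ∂_1 = 10 − 9 = 1, and the invariant factors of ∂_1 are all 1, so H_0 ≅ Z.
  H_1: rank ker ∂_1 − rank ∂_2 = (30 − 9) − 20 = 1, and ∂_2 has invariant factor 2 > 1, so H_1 ≅ Z ⊕ Z/2.
  H_2: rank ker ∂_2 − rank ∂_3 = (20 − 20) − 0 = 0, and there is no ∂_3, so H_2 ≅ 0.

H_0 ≅ Z,  H_1 ≅ Z ⊕ Z/2,  H_2 = 0.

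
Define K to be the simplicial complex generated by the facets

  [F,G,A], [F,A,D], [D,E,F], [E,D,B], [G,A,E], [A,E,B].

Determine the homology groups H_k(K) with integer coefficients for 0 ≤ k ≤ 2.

H_0 ≅ Z,  H_1 ≅ Z,  H_2 = 0.

Take the total order A < B < D < E < F < G on the vertex set. Then K (dimension 2) consists of the simplices:

  0-simplices (6): A, B, D, E, F, G
  1-simplices (12): AB, AD, AE, AF, AG, BD, BE, DE, DF, EF, EG, FG
  2-simplices (6): ABE, ADF, AEG, AFG, BDE, DEF

Hence C_0 ≅ Z^6, C_1 ≅ Z^12, C_2 ≅ Z^6.

Boundary ∂_1: C_1 → C_0 is given by ∂[p,q] = [q] − [p].
As a 6×12 matrix over Z this has rank 5, with invariant factors (1,1,1,1,1).

The boundary map ∂_2: C_2 → C_1 acts by ∂[p,q,r] = [q,r] − [p,r] + [p,q]. For instance
  ∂AEG = EG − AG + AE,
  ∂ADF = DF − AF + AD.
The resulting 12×6 matrix has rank 6, and its Smith normal form has invariant factors (1,1,1,1,1,1).

Computing H_k = (kernel of ∂_k) / (image of ∂_{k+1}):

  H_0: rank C_0 − rank ∂_1 = 6 − 5 = 1, and the invariant factors of ∂_1 are all 1, so H_0 = Z.
  H_1: rank ker ∂_1 − rank ∂_2 = (12 − 5) − 6 = 1, and the invariant factors of ∂_2 are all 1, so H_1 = Z.
  H_2: rank ker ∂_2 − rank ∂_3 = (6 − 6) − 0 = 0, and there is no ∂_3, so H_2 = 0.

(K is a triangulation of the cylinder S^1 x I.)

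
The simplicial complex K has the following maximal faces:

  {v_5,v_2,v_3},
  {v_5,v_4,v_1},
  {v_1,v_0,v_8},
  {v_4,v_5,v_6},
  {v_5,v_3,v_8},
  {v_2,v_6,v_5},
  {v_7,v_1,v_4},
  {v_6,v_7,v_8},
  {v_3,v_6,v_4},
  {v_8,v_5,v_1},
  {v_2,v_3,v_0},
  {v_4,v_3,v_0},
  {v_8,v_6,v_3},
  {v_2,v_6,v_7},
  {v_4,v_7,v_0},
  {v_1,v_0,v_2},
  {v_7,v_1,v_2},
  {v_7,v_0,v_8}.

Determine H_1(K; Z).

Order the vertices as v_0 < v_1 < v_2 < v_3 < v_4 < v_5 < v_6 < v_7 < v_8. Listing each simplex with vertices in this order, K has dimension 2 with simplices:

  0-simplices (9): [v_0], [v_1], [v_2], [v_3], [v_4], [v_5], [v_6], [v_7], [v_8]
  1-simplices (27): (27 of them)
  2-simplices (18): (18 of them)

giving chain groups C_0 ≅ Z^9, C_1 ≅ Z^27, C_2 ≅ Z^18.

∂_1: C_1 → C_0 is given by ∂[p,q] = [q] − [p]. For instance
  ∂[v_1,v_2] = [v_2] − [v_1].
This gives a 9×27 integer matrix of rank 8; reducing to Smith normal form yields diagonal entries (1,1,1,1,1,1,1,1).

The boundary map ∂_2: C_2 → C_1 sends each 2-simplex [p,q,r] to [q,r] − [p,r] + [p,q]. For instance
  ∂[v_2,v_3,v_5] = [v_3,v_5] − [v_2,v_5] + [v_2,v_3],
  ∂[v_0,v_4,v_7] = [v_4,v_7] − [v_0,v_7] + [v_0,v_4].
As a 27×18 matrix over Z this has rank 18, with invariant factors (1,1,1,1,1,1,1,1,1,1,1,1,1,1,1,1,1,2).

Now H_k = ker ∂_k / im ∂_{k+1}, so:

  H_1: rank ker ∂_1 − rank ∂_2 = (27 − 8) − 18 = 1, and ∂_2 has invariant factor 2 > 1, so H_1 = Z × Z/2.

H_1 ≅ Z × Z/2.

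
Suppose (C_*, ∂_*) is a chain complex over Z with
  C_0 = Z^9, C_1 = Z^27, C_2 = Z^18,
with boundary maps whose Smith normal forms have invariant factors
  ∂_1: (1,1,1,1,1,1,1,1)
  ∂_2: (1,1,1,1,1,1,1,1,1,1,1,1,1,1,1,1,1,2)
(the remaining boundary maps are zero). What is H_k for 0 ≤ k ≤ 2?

H_0 = Z,  H_1 = Z ⊕ Z/2,  H_2 = 0.

H_0: b_0 = 9 − 0 − 8 = 1; torsion from ∂_1 factors > 1: none. So H_0 = Z.
H_1: b_1 = 27 − 8 − 18 = 1; torsion from ∂_2 factors > 1: [2]. So H_1 = Z ⊕ Z/2.
H_2: b_2 = 18 − 18 − 0 = 0; torsion from ∂_3 factors > 1: none. So H_2 = 0.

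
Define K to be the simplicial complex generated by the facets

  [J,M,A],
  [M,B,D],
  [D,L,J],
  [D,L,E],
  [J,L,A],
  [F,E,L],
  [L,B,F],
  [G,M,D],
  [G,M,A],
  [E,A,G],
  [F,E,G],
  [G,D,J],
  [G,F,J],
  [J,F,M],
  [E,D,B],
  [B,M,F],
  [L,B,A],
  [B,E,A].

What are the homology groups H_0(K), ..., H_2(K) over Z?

H_0 ≅ Z,  H_1 ≅ Z ⊕ Z_2,  H_2 = 0.

Fix the vertex order A < B < D < E < F < G < J < L < M and write every simplex with vertices in increasing order. Then dim K = 2 and the simplices of K are:

  0-simplices (9): A, B, D, E, F, G, J, L, M
  1-simplices (27): AB, AE, AG, AJ, AL, AM, BD, BE, BF, BL, BM, DE, DG, DJ, DL, DM, EF, EG, EL, FG, FJ, FL, FM, GJ, GM, JL, JM
  2-simplices (18): ABE, ABL, AEG, AGM, AJL, AJM, BDE, BDM, BFL, BFM, DEL, DGJ, DGM, DJL, EFG, EFL, FGJ, FJM

giving chain groups C_0 ≅ Z^9, C_1 ≅ Z^27, C_2 ≅ Z^18.

∂_1: C_1 → C_0 is given by ∂[p,q] = [q] − [p]. For instance
  ∂GJ = J − G.
The resulting 9×27 matrix has rank 8, and its Smith normal form has invariant factors (1,1,1,1,1,1,1,1).

The boundary map ∂_2: C_2 → C_1 maps a triangle to the signed sum of its edges. For instance
  ∂DEL = EL − DL + DE,
  ∂AJM = JM − AM + AJ.
The 27×18 boundary matrix has rank 18 and Smith normal form diag(1,1,1,1,1,1,1,1,1,1,1,1,1,1,1,1,1,2).

From H_k ≅ ker(∂_k) / im(∂_{k+1}) we obtain:

  H_0: rank C_0 − rank ∂_1 = 9 − 8 = 1, and the invariant factors of ∂_1 are all 1, so H_0 = Z.
  H_1: rank ker ∂_1 − rank ∂_2 = (27 − 8) − 18 = 1, and ∂_2 has invariant factor 2 > 1, so H_1 = Z ⊕ Z_2.
  H_2: rank ker ∂_2 − rank ∂_3 = (18 − 18) − 0 = 0, and there is no ∂_3, so H_2 = 0.

(K is a triangulation of the Klein bottle.)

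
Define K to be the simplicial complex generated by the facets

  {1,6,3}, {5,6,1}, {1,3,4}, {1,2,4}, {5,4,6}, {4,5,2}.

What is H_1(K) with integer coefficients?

H_1 = Z.

Fix the vertex order 1 < 2 < 3 < 4 < 5 < 6 and write every simplex with vertices in increasing order. Then dim K = 2 and the simplices of K are:

  0-simplices (6): [1], [2], [3], [4], [5], [6]
  1-simplices (12): [1,2], [1,3], [1,4], [1,5], [1,6], [2,4], [2,5], [3,4], [3,6], [4,5], [4,6], [5,6]
  2-simplices (6): [1,2,4], [1,3,4], [1,3,6], [1,5,6], [2,4,5], [4,5,6]

so the chain groups are C_0 ≅ Z^6, C_1 ≅ Z^12, C_2 ≅ Z^6.

Boundary ∂_1: C_1 → C_0 sends each edge [p,q] (with p < q) to q − p. For instance
  ∂[4,5] = [5] − [4].
The 6×12 boundary matrix has rank 5 and Smith normal form diag(1,1,1,1,1).

∂_2: C_2 → C_1 sends each 2-simplex [p,q,r] to [q,r] − [p,r] + [p,q]. For instance
  ∂[1,5,6] = [5,6] − [1,6] + [1,5],
  ∂[4,5,6] = [5,6] − [4,6] + [4,5].
The resulting 12×6 matrix has rank 6, and its Smith normal form has invariant factors (1,1,1,1,1,1).

Reading off H_k = ker ∂_k / im ∂_{k+1}:

  H_1: rank ker ∂_1 − rank ∂_2 = (12 − 5) − 6 = 1, and the invariant factors of ∂_2 are all 1, so H_1 = Z.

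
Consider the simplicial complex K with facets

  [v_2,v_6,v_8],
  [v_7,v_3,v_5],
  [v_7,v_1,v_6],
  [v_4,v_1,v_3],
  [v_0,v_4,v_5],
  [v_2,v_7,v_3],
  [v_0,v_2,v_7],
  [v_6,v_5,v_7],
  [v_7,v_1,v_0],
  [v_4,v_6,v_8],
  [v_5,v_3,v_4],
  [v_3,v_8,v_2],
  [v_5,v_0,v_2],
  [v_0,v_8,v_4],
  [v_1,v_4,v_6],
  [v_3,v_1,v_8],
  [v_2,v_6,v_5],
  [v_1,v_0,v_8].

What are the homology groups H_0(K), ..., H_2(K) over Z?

Order the vertices as v_0 < v_1 < v_2 < v_3 < v_4 < v_5 < v_6 < v_7 < v_8. Listing each simplex with vertices in this order, K has dimension 2 with simplices:

  0-simplices (9): [v_0], [v_1], [v_2], [v_3], [v_4], [v_5], [v_6], [v_7], [v_8]
  1-simplices (27): (27 of them)
  2-simplices (18): (18 of them)

so the chain groups are C_0 ≅ Z^9, C_1 ≅ Z^27, C_2 ≅ Z^18.

Boundary ∂_1: C_1 → C_0 is given by ∂[p,q] = [q] − [p]. For instance
  ∂[v_3,v_5] = [v_5] − [v_3].
The resulting 9×27 matrix has rank 8, and its Smith normal form has invariant factors (1,1,1,1,1,1,1,1).

Boundary ∂_2: C_2 → C_1 acts by ∂[p,q,r] = [q,r] − [p,r] + [p,q]. For instance
  ∂[v_2,v_6,v_8] = [v_6,v_8] − [v_2,v_8] + [v_2,v_6],
  ∂[v_0,v_1,v_7] = [v_1,v_7] − [v_0,v_7] + [v_0,v_1].
The resulting 27×18 matrix has rank 18, and its Smith normal form has invariant factors (1,1,1,1,1,1,1,1,1,1,1,1,1,1,1,1,1,2).

From H_k ≅ ker(∂_k) / im(∂_{k+1}) we obtain:

  H_0: rank C_0 − rank ∂_1 = 9 − 8 = 1, and the invariant factors of ∂_1 are all 1, so H_0 ≅ Z.
  H_1: rank ker ∂_1 − rank ∂_2 = (27 − 8) − 18 = 1, and ∂_2 has invariant factor 2 > 1, so H_1 ≅ Z × Z/2.
  H_2: rank ker ∂_2 − rank ∂_3 = (18 − 18) − 0 = 0, and there is no ∂_3, so H_2 ≅ 0.

(K is a triangulation of the Klein bottle.)

H_0 = Z,  H_1 = Z × Z/2,  H_2 = 0.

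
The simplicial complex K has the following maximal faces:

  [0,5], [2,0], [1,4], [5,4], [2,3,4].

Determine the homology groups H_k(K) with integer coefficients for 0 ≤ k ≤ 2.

We work with the vertex ordering 0 < 1 < 2 < 3 < 4 < 5. The simplices of K, each written with vertices in increasing order, are:

  0-simplices (6): [0], [1], [2], [3], [4], [5]
  1-simplices (7): [0,2], [0,5], [1,4], [2,3], [2,4], [3,4], [4,5]
  2-simplices (1): [2,3,4]

giving chain groups C_0 ≅ Z^6, C_1 ≅ Z^7, C_2 ≅ Z^1.

∂_1: C_1 → C_0 sends each edge [p,q] (with p < q) to q − p. For instance
  ∂[0,5] = [5] − [0].
As a 6×7 matrix over Z this has rank 5, with invariant factors (1,1,1,1,1).

∂_2: C_2 → C_1 acts by ∂[p,q,r] = [q,r] − [p,r] + [p,q]. For instance
  ∂[2,3,4] = [3,4] − [2,4] + [2,3].
As a 7×1 matrix over Z this has rank 1, with invariant factors (1).

Reading off H_k = ker ∂_k / im ∂_{k+1}:

  H_0: rank C_0 − rank ∂_1 = 6 − 5 = 1, and the invariant factors of ∂_1 are all 1, so H_0 ≅ Z.
  H_1: rank ker ∂_1 − rank ∂_2 = (7 − 5) − 1 = 1, and the invariant factors of ∂_2 are all 1, so H_1 ≅ Z.
  H_2: rank ker ∂_2 − rank ∂_3 = (1 − 1) − 0 = 0, and there is no ∂_3, so H_2 ≅ 0.

H_0 = Z,  H_1 = Z,  H_2 = 0.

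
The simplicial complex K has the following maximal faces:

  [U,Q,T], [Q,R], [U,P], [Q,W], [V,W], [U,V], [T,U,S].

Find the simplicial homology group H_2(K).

H_2 = 0.

Fix the vertex order P < Q < R < S < T < U < V < W and write every simplex with vertices in increasing order. Then dim K = 2 and the simplices of K are:

  0-simplices (8): P, Q, R, S, T, U, V, W
  1-simplices (10): PU, QR, QT, QU, QW, ST, SU, TU, UV, VW
  2-simplices (2): QTU, STU

so the chain groups are C_0 ≅ Z^8, C_1 ≅ Z^10, C_2 ≅ Z^2.

Boundary ∂_1: C_1 → C_0 is given by ∂[p,q] = [q] − [p].
The resulting 8×10 matrix has rank 7, and its Smith normal form has invariant factors (1,1,1,1,1,1,1).

Boundary ∂_2: C_2 → C_1 acts by ∂[p,q,r] = [q,r] − [p,r] + [p,q]. For instance
  ∂STU = TU − SU + ST,
  ∂QTU = TU − QU + QT.
As a 10×2 matrix over Z this has rank 2, with invariant factors (1,1).

Now H_k = ker ∂_k / im ∂_{k+1}, so:

  H_2: rank ker ∂_2 − rank ∂_3 = (2 − 2) − 0 = 0, and there is no ∂_3, so H_2 = 0.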